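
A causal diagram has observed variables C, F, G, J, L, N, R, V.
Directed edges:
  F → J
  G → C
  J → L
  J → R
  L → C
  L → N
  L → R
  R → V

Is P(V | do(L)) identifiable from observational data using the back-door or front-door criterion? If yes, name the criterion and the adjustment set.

desc(L)\{L}={C,N,R,V}; candidates ⊆ {F,G,J}.
size 0: {}; under {} L still reaches {F,J,R,V} ∋ V.
{J}: L⊥V given {J} in G with L→· removed — back-door holds.
P(V|do(L)) = Σ_{J} P(V|L,J)·P(J).

P(V|do(L)): backdoor, adjust for {J}.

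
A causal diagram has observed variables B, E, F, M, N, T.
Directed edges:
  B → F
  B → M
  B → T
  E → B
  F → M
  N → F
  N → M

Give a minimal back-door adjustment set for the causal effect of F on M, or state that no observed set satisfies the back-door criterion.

desc(F)\{F}={M}; candidates ⊆ {B,E,N,T}.
size 0: {}; under {} F still reaches {B,E,M,N,T} ∋ M.
size 1: {B}, {E}, {N} …(+1); under {B} F still reaches {M,N} ∋ M.
{B,N}: F⊥M given {B,N} in G with F→· removed — back-door holds.

F→M: minimal back-door set {B, N}.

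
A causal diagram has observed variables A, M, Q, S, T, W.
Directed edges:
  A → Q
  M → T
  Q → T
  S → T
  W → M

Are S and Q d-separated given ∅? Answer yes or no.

Yes — S ⊥ Q | ∅.

Bayes-Ball from S | ∅ reaches {T}.
Q ∉ reach(S|∅) ⇒ S ⊥ Q | ∅.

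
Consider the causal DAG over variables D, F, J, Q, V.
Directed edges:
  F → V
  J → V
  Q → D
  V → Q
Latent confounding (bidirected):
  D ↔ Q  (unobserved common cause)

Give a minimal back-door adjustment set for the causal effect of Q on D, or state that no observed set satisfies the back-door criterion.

desc(Q)\{Q}={D}; candidates ⊆ {F,J,V}.
Q↔D: latent back-door arc(s) into Q.
size 0: {}; under {} Q still reaches {D,F,J,V} ∋ D.
size 1: {F}, {J}, {V}; under {F} Q still reaches {D,J,V} ∋ D.
size 2: {F,J}, {F,V}, {J,V}; under {F,J} Q still reaches {D,V} ∋ D.
Q↔D cannot be blocked by any observed set — no back-door set.

Q→D: no observed back-door set.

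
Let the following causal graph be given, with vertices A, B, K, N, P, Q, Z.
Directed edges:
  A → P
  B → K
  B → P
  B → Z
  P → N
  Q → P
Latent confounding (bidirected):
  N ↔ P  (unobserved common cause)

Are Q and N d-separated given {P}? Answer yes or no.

No — Q and N are d-connected given {P}.

Bayes-Ball from Q | {P} reaches {A,B,K,N,Z}.
N ∈ reach(Q|{P}) ⇒ Q ⊥̸ N | {P}.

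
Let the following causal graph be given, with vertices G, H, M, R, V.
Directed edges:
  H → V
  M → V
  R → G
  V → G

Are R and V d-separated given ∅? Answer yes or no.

Bayes-Ball from R | ∅ reaches {G}.
V ∉ reach(R|∅) ⇒ R ⊥ V | ∅.

Yes — R ⊥ V | ∅.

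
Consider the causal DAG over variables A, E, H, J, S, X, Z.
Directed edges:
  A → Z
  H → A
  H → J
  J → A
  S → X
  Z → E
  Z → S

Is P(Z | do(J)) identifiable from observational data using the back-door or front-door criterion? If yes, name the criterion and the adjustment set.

desc(J)\{J}={A,E,S,X,Z}; candidates ⊆ {H}.
size 0: {}; under {} J still reaches {A,E,H,S,X,Z} ∋ Z.
{H}: J⊥Z given {H} in G with J→· removed — back-door holds.
P(Z|do(J)) = Σ_{H} P(Z|J,H)·P(H).

P(Z|do(J)): backdoor, adjust for {H}.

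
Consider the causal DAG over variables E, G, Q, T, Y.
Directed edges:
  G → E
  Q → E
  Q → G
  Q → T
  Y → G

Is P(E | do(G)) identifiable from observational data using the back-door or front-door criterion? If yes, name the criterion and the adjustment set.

P(E|do(G)): backdoor, adjust for {Q}.

desc(G)\{G}={E}; candidates ⊆ {Q,T,Y}.
size 0: {}; under {} G still reaches {E,Q,T,Y} ∋ E.
{Q}: G⊥E given {Q} in G with G→· removed — back-door holds.
P(E|do(G)) = Σ_{Q} P(E|G,Q)·P(Q).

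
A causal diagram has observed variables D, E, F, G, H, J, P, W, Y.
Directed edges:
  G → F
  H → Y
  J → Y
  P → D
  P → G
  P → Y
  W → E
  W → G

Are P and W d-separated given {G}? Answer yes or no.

No — P and W are d-connected given {G}.

Bayes-Ball from P | {G} reaches {D,E,W,Y}.
W ∈ reach(P|{G}) ⇒ P ⊥̸ W | {G}.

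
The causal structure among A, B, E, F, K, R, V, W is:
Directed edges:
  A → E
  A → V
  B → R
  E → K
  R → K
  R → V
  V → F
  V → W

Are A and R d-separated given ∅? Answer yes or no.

Bayes-Ball from A | ∅ reaches {E,F,K,V,W}.
R ∉ reach(A|∅) ⇒ A ⊥ R | ∅.

Yes — A ⊥ R | ∅.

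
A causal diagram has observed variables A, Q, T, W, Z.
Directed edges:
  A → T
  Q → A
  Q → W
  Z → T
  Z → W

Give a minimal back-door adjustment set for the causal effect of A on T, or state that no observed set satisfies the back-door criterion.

A→T: minimal back-door set ∅.

desc(A)\{A}={T}; candidates ⊆ {Q,W,Z}.
∅: A⊥T given ∅ in G with A→· removed — back-door holds.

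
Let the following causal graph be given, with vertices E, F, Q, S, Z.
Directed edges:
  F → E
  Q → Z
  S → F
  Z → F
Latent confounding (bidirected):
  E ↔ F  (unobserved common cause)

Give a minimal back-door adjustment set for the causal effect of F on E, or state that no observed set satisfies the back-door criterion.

desc(F)\{F}={E}; candidates ⊆ {Q,S,Z}.
F↔E: latent back-door arc(s) into F.
size 0: {}; under {} F still reaches {E,Q,S,Z} ∋ E.
size 1: {Q}, {S}, {Z}; under {Q} F still reaches {E,S,Z} ∋ E.
size 2: {Q,S}, {Q,Z}, {S,Z}; under {Q,S} F still reaches {E,Z} ∋ E.
F↔E cannot be blocked by any observed set — no back-door set.

F→E: no observed back-door set.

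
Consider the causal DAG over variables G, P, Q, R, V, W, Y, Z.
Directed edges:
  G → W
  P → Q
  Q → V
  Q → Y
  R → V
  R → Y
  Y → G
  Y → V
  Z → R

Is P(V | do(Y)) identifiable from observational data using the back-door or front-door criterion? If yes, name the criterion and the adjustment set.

desc(Y)\{Y}={G,V,W}; candidates ⊆ {P,Q,R,Z}.
size 0: {}; under {} Y still reaches {P,Q,R,V,Z} ∋ V.
size 1: {P}, {Q}, {R} …(+1); under {P} Y still reaches {Q,R,V,Z} ∋ V.
{Q,R}: Y⊥V given {Q,R} in G with Y→· removed — back-door holds.
P(V|do(Y)) = Σ_{Q,R} P(V|Y,Q,R)·P(Q,R).

P(V|do(Y)): backdoor, adjust for {Q, R}.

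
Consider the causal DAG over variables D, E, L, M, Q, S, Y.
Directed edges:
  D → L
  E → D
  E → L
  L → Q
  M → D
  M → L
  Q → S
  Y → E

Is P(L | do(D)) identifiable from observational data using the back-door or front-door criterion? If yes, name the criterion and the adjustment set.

P(L|do(D)): backdoor, adjust for {E, M}.

desc(D)\{D}={L,Q,S}; candidates ⊆ {E,M,Y}.
size 0: {}; under {} D still reaches {E,L,M,Q,S,Y} ∋ L.
size 1: {E}, {M}, {Y}; under {E} D still reaches {L,M,Q,S} ∋ L.
{E,M}: D⊥L given {E,M} in G with D→· removed — back-door holds.
P(L|do(D)) = Σ_{E,M} P(L|D,E,M)·P(E,M).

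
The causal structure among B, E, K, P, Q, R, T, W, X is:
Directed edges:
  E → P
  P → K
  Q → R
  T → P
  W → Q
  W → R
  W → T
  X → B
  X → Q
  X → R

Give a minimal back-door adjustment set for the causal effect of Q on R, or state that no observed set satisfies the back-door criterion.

Q→R: minimal back-door set {W, X}.

desc(Q)\{Q}={R}; candidates ⊆ {B,E,K,P,T,W,X}.
size 0: {}; under {} Q still reaches {B,K,P,R,T,W,X} ∋ R.
size 1: {B}, {E}, {K} …(+4); under {B} Q still reaches {K,P,R,T,W,X} ∋ R.
{W,X}: Q⊥R given {W,X} in G with Q→· removed — back-door holds.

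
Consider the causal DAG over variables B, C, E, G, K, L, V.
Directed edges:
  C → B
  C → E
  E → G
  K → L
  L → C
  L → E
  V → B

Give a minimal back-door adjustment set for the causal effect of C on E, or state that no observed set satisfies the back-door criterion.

C→E: minimal back-door set {L}.

desc(C)\{C}={B,E,G}; candidates ⊆ {K,L,V}.
size 0: {}; under {} C still reaches {E,G,K,L} ∋ E.
{L}: C⊥E given {L} in G with C→· removed — back-door holds.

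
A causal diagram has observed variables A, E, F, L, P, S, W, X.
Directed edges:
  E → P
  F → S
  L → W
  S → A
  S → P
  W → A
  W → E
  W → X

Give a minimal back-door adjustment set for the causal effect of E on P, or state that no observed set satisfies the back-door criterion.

E→P: minimal back-door set ∅.

desc(E)\{E}={P}; candidates ⊆ {A,F,L,S,W,X}.
∅: E⊥P given ∅ in G with E→· removed — back-door holds.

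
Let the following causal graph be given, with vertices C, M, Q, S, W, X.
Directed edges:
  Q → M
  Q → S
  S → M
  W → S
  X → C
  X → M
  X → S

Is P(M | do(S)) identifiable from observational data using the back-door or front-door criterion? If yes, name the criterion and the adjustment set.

P(M|do(S)): backdoor, adjust for {Q, X}.

desc(S)\{S}={M}; candidates ⊆ {C,Q,W,X}.
size 0: {}; under {} S still reaches {C,M,Q,W,X} ∋ M.
size 1: {C}, {Q}, {W} …(+1); under {C} S still reaches {M,Q,W,X} ∋ M.
{Q,X}: S⊥M given {Q,X} in G with S→· removed — back-door holds.
P(M|do(S)) = Σ_{Q,X} P(M|S,Q,X)·P(Q,X).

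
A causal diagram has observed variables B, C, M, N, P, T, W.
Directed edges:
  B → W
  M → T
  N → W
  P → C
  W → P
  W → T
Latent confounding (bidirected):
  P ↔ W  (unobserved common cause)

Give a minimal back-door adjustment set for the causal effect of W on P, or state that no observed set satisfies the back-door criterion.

W→P: no observed back-door set.

desc(W)\{W}={C,P,T}; candidates ⊆ {B,M,N}.
W↔P: latent back-door arc(s) into W.
size 0: {}; under {} W still reaches {B,C,N,P} ∋ P.
size 1: {B}, {M}, {N}; under {B} W still reaches {C,N,P} ∋ P.
size 2: {B,M}, {B,N}, {M,N}; under {B,M} W still reaches {C,N,P} ∋ P.
W↔P cannot be blocked by any observed set — no back-door set.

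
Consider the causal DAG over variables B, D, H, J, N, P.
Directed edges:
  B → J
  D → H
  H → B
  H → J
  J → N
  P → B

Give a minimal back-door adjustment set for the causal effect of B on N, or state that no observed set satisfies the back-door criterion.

B→N: minimal back-door set {H}.

desc(B)\{B}={J,N}; candidates ⊆ {D,H,P}.
size 0: {}; under {} B still reaches {D,H,J,N,P} ∋ N.
{H}: B⊥N given {H} in G with B→· removed — back-door holds.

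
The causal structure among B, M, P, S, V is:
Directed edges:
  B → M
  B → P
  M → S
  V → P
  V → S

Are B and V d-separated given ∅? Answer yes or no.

Bayes-Ball from B | ∅ reaches {M,P,S}.
V ∉ reach(B|∅) ⇒ B ⊥ V | ∅.

Yes — B ⊥ V | ∅.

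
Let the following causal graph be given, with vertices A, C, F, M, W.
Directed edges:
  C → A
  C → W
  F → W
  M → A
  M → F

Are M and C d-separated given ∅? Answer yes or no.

Yes — M ⊥ C | ∅.

Bayes-Ball from M | ∅ reaches {A,F,W}.
C ∉ reach(M|∅) ⇒ M ⊥ C | ∅.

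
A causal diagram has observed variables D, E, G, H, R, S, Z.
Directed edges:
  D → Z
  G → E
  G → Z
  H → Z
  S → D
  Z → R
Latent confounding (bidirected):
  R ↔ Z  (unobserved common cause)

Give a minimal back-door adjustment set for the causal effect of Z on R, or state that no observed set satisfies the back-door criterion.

desc(Z)\{Z}={R}; candidates ⊆ {D,E,G,H,S}.
Z↔R: latent back-door arc(s) into Z.
size 0: {}; under {} Z still reaches {D,E,G,H,R,S} ∋ R.
size 1: {D}, {E}, {G} …(+2); under {D} Z still reaches {E,G,H,R} ∋ R.
size 2: {D,E}, {D,G}, {D,H} …(+7); under {D,E} Z still reaches {G,H,R} ∋ R.
Z↔R cannot be blocked by any observed set — no back-door set.

Z→R: no observed back-door set.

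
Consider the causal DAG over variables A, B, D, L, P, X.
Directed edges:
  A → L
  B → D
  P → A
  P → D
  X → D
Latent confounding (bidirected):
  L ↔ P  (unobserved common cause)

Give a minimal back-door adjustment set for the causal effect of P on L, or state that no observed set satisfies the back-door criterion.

desc(P)\{P}={A,D,L}; candidates ⊆ {B,X}.
P↔L: latent back-door arc(s) into P.
size 0: {}; under {} P still reaches {L} ∋ L.
size 1: {B}, {X}; under {B} P still reaches {L} ∋ L.
size 2: {B,X}; under {B,X} P still reaches {L} ∋ L.
P↔L cannot be blocked by any observed set — no back-door set.

P→L: no observed back-door set.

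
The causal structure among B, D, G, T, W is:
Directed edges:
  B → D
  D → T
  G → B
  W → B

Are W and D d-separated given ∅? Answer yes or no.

Bayes-Ball from W | ∅ reaches {B,D,T}.
D ∈ reach(W|∅) ⇒ W ⊥̸ D | ∅.

No — W and D are d-connected given ∅.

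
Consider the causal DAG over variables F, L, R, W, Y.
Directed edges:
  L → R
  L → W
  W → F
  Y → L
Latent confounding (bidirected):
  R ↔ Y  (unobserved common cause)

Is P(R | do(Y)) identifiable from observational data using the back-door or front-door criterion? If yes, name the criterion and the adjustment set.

desc(Y)\{Y}={F,L,R,W}; candidates ⊆ {—}.
Y↔R: latent back-door arc(s) into Y.
size 0: {}; under {} Y still reaches {R} ∋ R.
Y↔R cannot be blocked by any observed set — no back-door set.
{L}: (i) intercepts every directed Y→R path; (ii) no back-door Y→{L}; (iii) {Y} blocks every back-door {L}→R. Front-door holds.
P(R|do(Y)) = Σ_{L} P(L|Y) Σ_{Y'} P(R|L,Y')P(Y').

P(R|do(Y)): frontdoor, adjust for {L}.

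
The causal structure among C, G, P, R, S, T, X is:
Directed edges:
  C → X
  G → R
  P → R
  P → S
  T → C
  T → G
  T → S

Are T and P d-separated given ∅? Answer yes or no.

Bayes-Ball from T | ∅ reaches {C,G,R,S,X}.
P ∉ reach(T|∅) ⇒ T ⊥ P | ∅.

Yes — T ⊥ P | ∅.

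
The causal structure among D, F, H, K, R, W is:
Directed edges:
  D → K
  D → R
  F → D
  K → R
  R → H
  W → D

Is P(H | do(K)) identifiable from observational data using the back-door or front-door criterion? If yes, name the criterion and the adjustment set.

P(H|do(K)): backdoor, adjust for {D}.

desc(K)\{K}={H,R}; candidates ⊆ {D,F,W}.
size 0: {}; under {} K still reaches {D,F,H,R,W} ∋ H.
{D}: K⊥H given {D} in G with K→· removed — back-door holds.
P(H|do(K)) = Σ_{D} P(H|K,D)·P(D).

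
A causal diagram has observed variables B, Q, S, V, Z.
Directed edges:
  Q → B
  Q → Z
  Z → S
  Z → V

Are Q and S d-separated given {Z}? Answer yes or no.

Yes — Q ⊥ S | {Z}.

Bayes-Ball from Q | {Z} reaches {B}.
S ∉ reach(Q|{Z}) ⇒ Q ⊥ S | {Z}.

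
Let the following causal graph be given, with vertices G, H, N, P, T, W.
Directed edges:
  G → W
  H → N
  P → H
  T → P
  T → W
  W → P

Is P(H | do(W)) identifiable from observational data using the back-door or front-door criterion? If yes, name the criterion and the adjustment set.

P(H|do(W)): backdoor, adjust for {T}.

desc(W)\{W}={H,N,P}; candidates ⊆ {G,T}.
size 0: {}; under {} W still reaches {G,H,N,P,T} ∋ H.
{T}: W⊥H given {T} in G with W→· removed — back-door holds.
P(H|do(W)) = Σ_{T} P(H|W,T)·P(T).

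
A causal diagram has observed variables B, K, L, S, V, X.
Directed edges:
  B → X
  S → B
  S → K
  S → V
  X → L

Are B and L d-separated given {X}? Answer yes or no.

Bayes-Ball from B | {X} reaches {K,S,V}.
L ∉ reach(B|{X}) ⇒ B ⊥ L | {X}.

Yes — B ⊥ L | {X}.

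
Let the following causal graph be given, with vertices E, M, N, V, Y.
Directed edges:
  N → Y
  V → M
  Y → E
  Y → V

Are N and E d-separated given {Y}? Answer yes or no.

Yes — N ⊥ E | {Y}.

Bayes-Ball from N | {Y} reaches ∅.
E ∉ reach(N|{Y}) ⇒ N ⊥ E | {Y}.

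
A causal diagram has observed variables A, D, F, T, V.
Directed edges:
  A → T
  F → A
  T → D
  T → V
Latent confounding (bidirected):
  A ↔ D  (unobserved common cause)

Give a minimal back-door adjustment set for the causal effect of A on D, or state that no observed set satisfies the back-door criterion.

A→D: no observed back-door set.

desc(A)\{A}={D,T,V}; candidates ⊆ {F}.
A↔D: latent back-door arc(s) into A.
size 0: {}; under {} A still reaches {D,F} ∋ D.
size 1: {F}; under {F} A still reaches {D} ∋ D.
A↔D cannot be blocked by any observed set — no back-door set.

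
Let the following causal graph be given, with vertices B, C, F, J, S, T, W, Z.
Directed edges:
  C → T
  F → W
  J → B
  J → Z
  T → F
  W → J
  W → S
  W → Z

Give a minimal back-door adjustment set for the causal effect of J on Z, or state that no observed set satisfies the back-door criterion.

desc(J)\{J}={B,Z}; candidates ⊆ {C,F,S,T,W}.
size 0: {}; under {} J still reaches {C,F,S,T,W,Z} ∋ Z.
{W}: J⊥Z given {W} in G with J→· removed — back-door holds.

J→Z: minimal back-door set {W}.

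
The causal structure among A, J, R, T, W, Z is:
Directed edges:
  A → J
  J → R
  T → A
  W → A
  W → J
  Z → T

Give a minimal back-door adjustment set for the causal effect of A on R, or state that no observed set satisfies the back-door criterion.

desc(A)\{A}={J,R}; candidates ⊆ {T,W,Z}.
size 0: {}; under {} A still reaches {J,R,T,W,Z} ∋ R.
{W}: A⊥R given {W} in G with A→· removed — back-door holds.

A→R: minimal back-door set {W}.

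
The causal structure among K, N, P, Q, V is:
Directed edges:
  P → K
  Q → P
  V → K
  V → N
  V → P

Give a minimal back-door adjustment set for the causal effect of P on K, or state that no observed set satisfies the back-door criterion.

desc(P)\{P}={K}; candidates ⊆ {N,Q,V}.
size 0: {}; under {} P still reaches {K,N,Q,V} ∋ K.
{V}: P⊥K given {V} in G with P→· removed — back-door holds.

P→K: minimal back-door set {V}.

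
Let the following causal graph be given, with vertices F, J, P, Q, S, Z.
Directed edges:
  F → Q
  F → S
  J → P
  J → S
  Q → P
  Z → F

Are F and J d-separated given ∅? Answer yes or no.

Yes — F ⊥ J | ∅.

Bayes-Ball from F | ∅ reaches {P,Q,S,Z}.
J ∉ reach(F|∅) ⇒ F ⊥ J | ∅.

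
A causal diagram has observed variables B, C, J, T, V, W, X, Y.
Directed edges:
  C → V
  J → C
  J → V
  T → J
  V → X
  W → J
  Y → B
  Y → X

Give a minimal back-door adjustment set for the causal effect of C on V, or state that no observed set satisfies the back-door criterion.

desc(C)\{C}={V,X}; candidates ⊆ {B,J,T,W,Y}.
size 0: {}; under {} C still reaches {J,T,V,W,X} ∋ V.
{J}: C⊥V given {J} in G with C→· removed — back-door holds.

C→V: minimal back-door set {J}.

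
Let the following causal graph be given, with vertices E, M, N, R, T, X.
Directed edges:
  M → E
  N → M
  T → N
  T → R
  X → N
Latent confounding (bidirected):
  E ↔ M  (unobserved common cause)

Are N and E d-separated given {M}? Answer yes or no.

Bayes-Ball from N | {M} reaches {E,R,T,X}.
E ∈ reach(N|{M}) ⇒ N ⊥̸ E | {M}.

No — N and E are d-connected given {M}.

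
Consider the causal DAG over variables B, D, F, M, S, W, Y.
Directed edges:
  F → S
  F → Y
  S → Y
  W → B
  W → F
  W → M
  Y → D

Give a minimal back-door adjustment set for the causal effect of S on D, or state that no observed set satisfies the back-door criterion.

S→D: minimal back-door set {F}.

desc(S)\{S}={D,Y}; candidates ⊆ {B,F,M,W}.
size 0: {}; under {} S still reaches {B,D,F,M,W,Y} ∋ D.
{F}: S⊥D given {F} in G with S→· removed — back-door holds.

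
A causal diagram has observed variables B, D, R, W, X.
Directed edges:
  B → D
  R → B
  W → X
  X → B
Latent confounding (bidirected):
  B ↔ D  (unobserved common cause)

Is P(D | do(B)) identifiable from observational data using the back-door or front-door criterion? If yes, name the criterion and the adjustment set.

desc(B)\{B}={D}; candidates ⊆ {R,W,X}.
B↔D: latent back-door arc(s) into B.
size 0: {}; under {} B still reaches {D,R,W,X} ∋ D.
size 1: {R}, {W}, {X}; under {R} B still reaches {D,W,X} ∋ D.
size 2: {R,W}, {R,X}, {W,X}; under {R,W} B still reaches {D,X} ∋ D.
B↔D cannot be blocked by any observed set — no back-door set.
No mediator lies on a directed B→…→D path.
Neither criterion identifies P(D|do(B)) in this graph.

P(D|do(B)): not identifiable (no BD/FD set).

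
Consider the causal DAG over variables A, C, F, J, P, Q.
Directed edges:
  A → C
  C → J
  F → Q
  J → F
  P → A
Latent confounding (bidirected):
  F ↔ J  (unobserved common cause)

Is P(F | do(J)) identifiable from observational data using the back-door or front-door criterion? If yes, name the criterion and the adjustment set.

desc(J)\{J}={F,Q}; candidates ⊆ {A,C,P}.
J↔F: latent back-door arc(s) into J.
size 0: {}; under {} J still reaches {A,C,F,P,Q} ∋ F.
size 1: {A}, {C}, {P}; under {A} J still reaches {C,F,Q} ∋ F.
size 2: {A,C}, {A,P}, {C,P}; under {A,C} J still reaches {F,Q} ∋ F.
J↔F cannot be blocked by any observed set — no back-door set.
No mediator lies on a directed J→…→F path.
Neither criterion identifies P(F|do(J)) in this graph.

P(F|do(J)): not identifiable (no BD/FD set).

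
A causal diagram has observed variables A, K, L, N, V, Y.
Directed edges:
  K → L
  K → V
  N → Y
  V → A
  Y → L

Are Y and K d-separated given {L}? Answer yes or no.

No — Y and K are d-connected given {L}.

Bayes-Ball from Y | {L} reaches {A,K,N,V}.
K ∈ reach(Y|{L}) ⇒ Y ⊥̸ K | {L}.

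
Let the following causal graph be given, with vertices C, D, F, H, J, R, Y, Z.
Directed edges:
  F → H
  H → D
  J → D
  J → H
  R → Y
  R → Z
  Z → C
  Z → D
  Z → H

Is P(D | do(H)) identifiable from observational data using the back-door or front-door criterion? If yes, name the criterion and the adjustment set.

desc(H)\{H}={D}; candidates ⊆ {C,F,J,R,Y,Z}.
size 0: {}; under {} H still reaches {C,D,F,J,R,Y,Z} ∋ D.
size 1: {C}, {F}, {J} …(+3); under {C} H still reaches {D,F,J,R,Y,Z} ∋ D.
{J,Z}: H⊥D given {J,Z} in G with H→· removed — back-door holds.
P(D|do(H)) = Σ_{J,Z} P(D|H,J,Z)·P(J,Z).

P(D|do(H)): backdoor, adjust for {J, Z}.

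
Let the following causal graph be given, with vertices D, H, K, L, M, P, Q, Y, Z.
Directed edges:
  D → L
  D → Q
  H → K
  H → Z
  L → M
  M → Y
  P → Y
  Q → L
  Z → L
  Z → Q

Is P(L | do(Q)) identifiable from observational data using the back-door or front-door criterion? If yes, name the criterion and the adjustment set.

desc(Q)\{Q}={L,M,Y}; candidates ⊆ {D,H,K,P,Z}.
size 0: {}; under {} Q still reaches {D,H,K,L,M,Y,Z} ∋ L.
size 1: {D}, {H}, {K} …(+2); under {D} Q still reaches {H,K,L,M,Y,Z} ∋ L.
{D,Z}: Q⊥L given {D,Z} in G with Q→· removed — back-door holds.
P(L|do(Q)) = Σ_{D,Z} P(L|Q,D,Z)·P(D,Z).

P(L|do(Q)): backdoor, adjust for {D, Z}.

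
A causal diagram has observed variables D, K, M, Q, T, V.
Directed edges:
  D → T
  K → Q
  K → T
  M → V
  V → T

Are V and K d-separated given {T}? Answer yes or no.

No — V and K are d-connected given {T}.

Bayes-Ball from V | {T} reaches {D,K,M,Q}.
K ∈ reach(V|{T}) ⇒ V ⊥̸ K | {T}.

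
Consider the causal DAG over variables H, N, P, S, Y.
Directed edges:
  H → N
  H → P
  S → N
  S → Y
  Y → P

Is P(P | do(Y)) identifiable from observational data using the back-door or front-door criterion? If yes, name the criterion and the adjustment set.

P(P|do(Y)): backdoor, adjust for ∅.

desc(Y)\{Y}={P}; candidates ⊆ {H,N,S}.
∅: Y⊥P given ∅ in G with Y→· removed — back-door holds.
P(P|do(Y)) = P(P|Y) — no adjustment needed.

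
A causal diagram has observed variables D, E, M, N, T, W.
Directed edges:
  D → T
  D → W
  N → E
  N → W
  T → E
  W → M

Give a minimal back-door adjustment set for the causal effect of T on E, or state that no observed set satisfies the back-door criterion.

T→E: minimal back-door set ∅.

desc(T)\{T}={E}; candidates ⊆ {D,M,N,W}.
∅: T⊥E given ∅ in G with T→· removed — back-door holds.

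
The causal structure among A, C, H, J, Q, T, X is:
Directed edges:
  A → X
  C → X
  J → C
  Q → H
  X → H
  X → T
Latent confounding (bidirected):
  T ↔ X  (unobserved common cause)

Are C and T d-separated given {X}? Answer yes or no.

Bayes-Ball from C | {X} reaches {A,J,T}.
T ∈ reach(C|{X}) ⇒ C ⊥̸ T | {X}.

No — C and T are d-connected given {X}.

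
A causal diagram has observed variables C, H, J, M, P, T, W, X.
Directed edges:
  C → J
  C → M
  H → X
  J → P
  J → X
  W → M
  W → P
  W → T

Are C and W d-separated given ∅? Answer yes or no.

Yes — C ⊥ W | ∅.

Bayes-Ball from C | ∅ reaches {J,M,P,X}.
W ∉ reach(C|∅) ⇒ C ⊥ W | ∅.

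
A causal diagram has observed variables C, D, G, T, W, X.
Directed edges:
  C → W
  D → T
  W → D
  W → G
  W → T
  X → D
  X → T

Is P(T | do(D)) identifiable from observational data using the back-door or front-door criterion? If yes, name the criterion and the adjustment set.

desc(D)\{D}={T}; candidates ⊆ {C,G,W,X}.
size 0: {}; under {} D still reaches {C,G,T,W,X} ∋ T.
size 1: {C}, {G}, {W} …(+1); under {C} D still reaches {G,T,W,X} ∋ T.
{W,X}: D⊥T given {W,X} in G with D→· removed — back-door holds.
P(T|do(D)) = Σ_{W,X} P(T|D,W,X)·P(W,X).

P(T|do(D)): backdoor, adjust for {W, X}.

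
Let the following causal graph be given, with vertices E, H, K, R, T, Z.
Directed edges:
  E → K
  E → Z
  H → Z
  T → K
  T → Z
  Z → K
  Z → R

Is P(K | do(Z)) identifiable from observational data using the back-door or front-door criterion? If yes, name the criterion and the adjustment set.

P(K|do(Z)): backdoor, adjust for {E, T}.

desc(Z)\{Z}={K,R}; candidates ⊆ {E,H,T}.
size 0: {}; under {} Z still reaches {E,H,K,T} ∋ K.
size 1: {E}, {H}, {T}; under {E} Z still reaches {H,K,T} ∋ K.
{E,T}: Z⊥K given {E,T} in G with Z→· removed — back-door holds.
P(K|do(Z)) = Σ_{E,T} P(K|Z,E,T)·P(E,T).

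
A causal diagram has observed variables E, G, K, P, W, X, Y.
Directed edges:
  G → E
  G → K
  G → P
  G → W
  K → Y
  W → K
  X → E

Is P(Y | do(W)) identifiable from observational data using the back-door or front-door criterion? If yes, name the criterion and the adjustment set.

desc(W)\{W}={K,Y}; candidates ⊆ {E,G,P,X}.
size 0: {}; under {} W still reaches {E,G,K,P,Y} ∋ Y.
{G}: W⊥Y given {G} in G with W→· removed — back-door holds.
P(Y|do(W)) = Σ_{G} P(Y|W,G)·P(G).

P(Y|do(W)): backdoor, adjust for {G}.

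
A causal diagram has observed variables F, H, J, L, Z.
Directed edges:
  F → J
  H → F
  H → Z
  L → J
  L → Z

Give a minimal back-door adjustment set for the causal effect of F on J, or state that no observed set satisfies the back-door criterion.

F→J: minimal back-door set ∅.

desc(F)\{F}={J}; candidates ⊆ {H,L,Z}.
∅: F⊥J given ∅ in G with F→· removed — back-door holds.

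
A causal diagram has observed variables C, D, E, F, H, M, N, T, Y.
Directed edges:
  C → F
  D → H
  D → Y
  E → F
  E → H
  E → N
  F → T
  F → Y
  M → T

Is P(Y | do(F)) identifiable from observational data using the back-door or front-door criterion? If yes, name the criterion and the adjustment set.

P(Y|do(F)): backdoor, adjust for ∅.

desc(F)\{F}={T,Y}; candidates ⊆ {C,D,E,H,M,N}.
∅: F⊥Y given ∅ in G with F→· removed — back-door holds.
P(Y|do(F)) = P(Y|F) — no adjustment needed.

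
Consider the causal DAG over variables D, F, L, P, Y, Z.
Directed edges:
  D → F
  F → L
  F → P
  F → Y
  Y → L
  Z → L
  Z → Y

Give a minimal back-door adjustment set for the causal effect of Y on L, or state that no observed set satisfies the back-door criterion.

Y→L: minimal back-door set {F, Z}.

desc(Y)\{Y}={L}; candidates ⊆ {D,F,P,Z}.
size 0: {}; under {} Y still reaches {D,F,L,P,Z} ∋ L.
size 1: {D}, {F}, {P} …(+1); under {D} Y still reaches {F,L,P,Z} ∋ L.
{F,Z}: Y⊥L given {F,Z} in G with Y→· removed — back-door holds.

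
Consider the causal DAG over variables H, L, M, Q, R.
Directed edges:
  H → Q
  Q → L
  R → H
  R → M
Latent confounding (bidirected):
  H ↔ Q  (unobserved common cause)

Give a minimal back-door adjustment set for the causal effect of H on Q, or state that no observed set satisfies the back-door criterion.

desc(H)\{H}={L,Q}; candidates ⊆ {M,R}.
H↔Q: latent back-door arc(s) into H.
size 0: {}; under {} H still reaches {L,M,Q,R} ∋ Q.
size 1: {M}, {R}; under {M} H still reaches {L,Q,R} ∋ Q.
size 2: {M,R}; under {M,R} H still reaches {L,Q} ∋ Q.
H↔Q cannot be blocked by any observed set — no back-door set.

H→Q: no observed back-door set.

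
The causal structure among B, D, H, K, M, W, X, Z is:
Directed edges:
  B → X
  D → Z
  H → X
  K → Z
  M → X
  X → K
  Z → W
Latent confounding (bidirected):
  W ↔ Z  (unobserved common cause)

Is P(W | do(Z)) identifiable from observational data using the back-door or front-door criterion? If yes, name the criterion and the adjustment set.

P(W|do(Z)): not identifiable (no BD/FD set).

desc(Z)\{Z}={W}; candidates ⊆ {B,D,H,K,M,X}.
Z↔W: latent back-door arc(s) into Z.
size 0: {}; under {} Z still reaches {B,D,H,K,M,W,X} ∋ W.
size 1: {B}, {D}, {H} …(+3); under {B} Z still reaches {D,H,K,M,W,X} ∋ W.
size 2: {B,D}, {B,H}, {B,K} …(+12); under {B,D} Z still reaches {H,K,M,W,X} ∋ W.
Z↔W cannot be blocked by any observed set — no back-door set.
No mediator lies on a directed Z→…→W path.
Neither criterion identifies P(W|do(Z)) in this graph.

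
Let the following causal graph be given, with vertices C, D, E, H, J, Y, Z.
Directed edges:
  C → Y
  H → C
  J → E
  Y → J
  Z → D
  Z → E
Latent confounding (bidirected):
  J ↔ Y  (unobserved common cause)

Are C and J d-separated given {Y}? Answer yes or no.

No — C and J are d-connected given {Y}.

Bayes-Ball from C | {Y} reaches {E,H,J}.
J ∈ reach(C|{Y}) ⇒ C ⊥̸ J | {Y}.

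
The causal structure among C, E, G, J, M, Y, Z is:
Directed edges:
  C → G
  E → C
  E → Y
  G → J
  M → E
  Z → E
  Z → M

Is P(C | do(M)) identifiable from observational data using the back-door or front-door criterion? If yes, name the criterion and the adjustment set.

P(C|do(M)): backdoor, adjust for {Z}.

desc(M)\{M}={C,E,G,J,Y}; candidates ⊆ {Z}.
size 0: {}; under {} M still reaches {C,E,G,J,Y,Z} ∋ C.
{Z}: M⊥C given {Z} in G with M→· removed — back-door holds.
P(C|do(M)) = Σ_{Z} P(C|M,Z)·P(Z).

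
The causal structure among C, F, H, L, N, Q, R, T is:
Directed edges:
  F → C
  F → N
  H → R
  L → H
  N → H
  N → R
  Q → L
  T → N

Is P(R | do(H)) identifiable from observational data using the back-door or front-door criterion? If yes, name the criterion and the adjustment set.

P(R|do(H)): backdoor, adjust for {N}.

desc(H)\{H}={R}; candidates ⊆ {C,F,L,N,Q,T}.
size 0: {}; under {} H still reaches {C,F,L,N,Q,R,T} ∋ R.
{N}: H⊥R given {N} in G with H→· removed — back-door holds.
P(R|do(H)) = Σ_{N} P(R|H,N)·P(N).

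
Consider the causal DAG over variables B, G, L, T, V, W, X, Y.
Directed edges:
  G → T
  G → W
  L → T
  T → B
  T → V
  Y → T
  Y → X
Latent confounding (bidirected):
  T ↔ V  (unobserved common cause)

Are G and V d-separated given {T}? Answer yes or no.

Bayes-Ball from G | {T} reaches {L,V,W,X,Y}.
V ∈ reach(G|{T}) ⇒ G ⊥̸ V | {T}.

No — G and V are d-connected given {T}.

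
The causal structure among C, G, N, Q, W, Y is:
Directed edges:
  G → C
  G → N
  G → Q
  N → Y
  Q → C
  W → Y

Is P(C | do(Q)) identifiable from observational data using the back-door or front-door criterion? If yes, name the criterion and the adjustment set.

P(C|do(Q)): backdoor, adjust for {G}.

desc(Q)\{Q}={C}; candidates ⊆ {G,N,W,Y}.
size 0: {}; under {} Q still reaches {C,G,N,Y} ∋ C.
{G}: Q⊥C given {G} in G with Q→· removed — back-door holds.
P(C|do(Q)) = Σ_{G} P(C|Q,G)·P(G).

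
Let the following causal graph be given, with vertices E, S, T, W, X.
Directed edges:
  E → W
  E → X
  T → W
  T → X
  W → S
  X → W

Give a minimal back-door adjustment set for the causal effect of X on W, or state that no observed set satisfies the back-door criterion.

desc(X)\{X}={S,W}; candidates ⊆ {E,T}.
size 0: {}; under {} X still reaches {E,S,T,W} ∋ W.
size 1: {E}, {T}; under {E} X still reaches {S,T,W} ∋ W.
{E,T}: X⊥W given {E,T} in G with X→· removed — back-door holds.

X→W: minimal back-door set {E, T}.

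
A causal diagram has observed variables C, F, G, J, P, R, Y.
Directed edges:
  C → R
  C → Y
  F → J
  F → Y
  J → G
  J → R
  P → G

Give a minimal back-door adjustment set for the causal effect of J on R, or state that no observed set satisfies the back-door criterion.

J→R: minimal back-door set ∅.

desc(J)\{J}={G,R}; candidates ⊆ {C,F,P,Y}.
∅: J⊥R given ∅ in G with J→· removed — back-door holds.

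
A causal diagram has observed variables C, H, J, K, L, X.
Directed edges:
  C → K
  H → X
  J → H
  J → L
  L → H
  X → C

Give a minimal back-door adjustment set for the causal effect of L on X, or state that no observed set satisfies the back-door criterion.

L→X: minimal back-door set {J}.

desc(L)\{L}={C,H,K,X}; candidates ⊆ {J}.
size 0: {}; under {} L still reaches {C,H,J,K,X} ∋ X.
{J}: L⊥X given {J} in G with L→· removed — back-door holds.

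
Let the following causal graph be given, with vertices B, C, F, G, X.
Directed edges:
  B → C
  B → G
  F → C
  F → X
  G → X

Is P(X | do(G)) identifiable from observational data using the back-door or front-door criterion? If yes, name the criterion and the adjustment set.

P(X|do(G)): backdoor, adjust for ∅.

desc(G)\{G}={X}; candidates ⊆ {B,C,F}.
∅: G⊥X given ∅ in G with G→· removed — back-door holds.
P(X|do(G)) = P(X|G) — no adjustment needed.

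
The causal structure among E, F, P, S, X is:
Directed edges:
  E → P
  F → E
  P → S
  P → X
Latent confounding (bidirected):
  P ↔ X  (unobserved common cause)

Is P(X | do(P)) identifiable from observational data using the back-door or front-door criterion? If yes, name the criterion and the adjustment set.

P(X|do(P)): not identifiable (no BD/FD set).

desc(P)\{P}={S,X}; candidates ⊆ {E,F}.
P↔X: latent back-door arc(s) into P.
size 0: {}; under {} P still reaches {E,F,X} ∋ X.
size 1: {E}, {F}; under {E} P still reaches {X} ∋ X.
size 2: {E,F}; under {E,F} P still reaches {X} ∋ X.
P↔X cannot be blocked by any observed set — no back-door set.
No mediator lies on a directed P→…→X path.
Neither criterion identifies P(X|do(P)) in this graph.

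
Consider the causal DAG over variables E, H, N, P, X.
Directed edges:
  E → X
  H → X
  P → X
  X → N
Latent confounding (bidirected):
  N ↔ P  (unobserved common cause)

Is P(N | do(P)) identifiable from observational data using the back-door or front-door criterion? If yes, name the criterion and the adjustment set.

P(N|do(P)): frontdoor, adjust for {X}.

desc(P)\{P}={N,X}; candidates ⊆ {E,H}.
P↔N: latent back-door arc(s) into P.
size 0: {}; under {} P still reaches {N} ∋ N.
size 1: {E}, {H}; under {E} P still reaches {N} ∋ N.
size 2: {E,H}; under {E,H} P still reaches {N} ∋ N.
P↔N cannot be blocked by any observed set — no back-door set.
{X}: (i) intercepts every directed P→N path; (ii) no back-door P→{X}; (iii) {P} blocks every back-door {X}→N. Front-door holds.
P(N|do(P)) = Σ_{X} P(X|P) Σ_{P'} P(N|X,P')P(P').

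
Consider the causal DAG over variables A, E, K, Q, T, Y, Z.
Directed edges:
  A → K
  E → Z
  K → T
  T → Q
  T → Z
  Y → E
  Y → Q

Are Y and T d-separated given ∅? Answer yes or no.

Yes — Y ⊥ T | ∅.

Bayes-Ball from Y | ∅ reaches {E,Q,Z}.
T ∉ reach(Y|∅) ⇒ Y ⊥ T | ∅.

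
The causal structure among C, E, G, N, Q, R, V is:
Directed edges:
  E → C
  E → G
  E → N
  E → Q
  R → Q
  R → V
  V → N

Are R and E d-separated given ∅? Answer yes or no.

Yes — R ⊥ E | ∅.

Bayes-Ball from R | ∅ reaches {N,Q,V}.
E ∉ reach(R|∅) ⇒ R ⊥ E | ∅.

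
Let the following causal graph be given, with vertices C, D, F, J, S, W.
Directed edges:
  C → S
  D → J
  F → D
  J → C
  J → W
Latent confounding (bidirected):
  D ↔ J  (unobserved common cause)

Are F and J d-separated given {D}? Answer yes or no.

Bayes-Ball from F | {D} reaches {C,J,S,W}.
J ∈ reach(F|{D}) ⇒ F ⊥̸ J | {D}.

No — F and J are d-connected given {D}.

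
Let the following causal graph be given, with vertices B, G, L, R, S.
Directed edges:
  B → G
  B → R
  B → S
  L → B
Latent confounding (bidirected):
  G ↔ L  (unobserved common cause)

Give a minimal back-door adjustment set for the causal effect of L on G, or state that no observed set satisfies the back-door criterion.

L→G: no observed back-door set.

desc(L)\{L}={B,G,R,S}; candidates ⊆ {—}.
L↔G: latent back-door arc(s) into L.
size 0: {}; under {} L still reaches {G} ∋ G.
L↔G cannot be blocked by any observed set — no back-door set.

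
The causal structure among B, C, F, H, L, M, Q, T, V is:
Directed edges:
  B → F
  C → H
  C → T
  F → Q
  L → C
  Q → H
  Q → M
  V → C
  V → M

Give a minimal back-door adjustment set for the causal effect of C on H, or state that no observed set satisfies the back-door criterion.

desc(C)\{C}={H,T}; candidates ⊆ {B,F,L,M,Q,V}.
∅: C⊥H given ∅ in G with C→· removed — back-door holds.

C→H: minimal back-door set ∅.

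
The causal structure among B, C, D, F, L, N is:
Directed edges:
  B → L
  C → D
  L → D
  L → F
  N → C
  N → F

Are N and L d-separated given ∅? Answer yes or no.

Yes — N ⊥ L | ∅.

Bayes-Ball from N | ∅ reaches {C,D,F}.
L ∉ reach(N|∅) ⇒ N ⊥ L | ∅.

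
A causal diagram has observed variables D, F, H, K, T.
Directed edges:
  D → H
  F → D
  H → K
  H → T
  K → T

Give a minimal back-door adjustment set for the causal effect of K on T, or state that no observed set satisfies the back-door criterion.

desc(K)\{K}={T}; candidates ⊆ {D,F,H}.
size 0: {}; under {} K still reaches {D,F,H,T} ∋ T.
{H}: K⊥T given {H} in G with K→· removed — back-door holds.

K→T: minimal back-door set {H}.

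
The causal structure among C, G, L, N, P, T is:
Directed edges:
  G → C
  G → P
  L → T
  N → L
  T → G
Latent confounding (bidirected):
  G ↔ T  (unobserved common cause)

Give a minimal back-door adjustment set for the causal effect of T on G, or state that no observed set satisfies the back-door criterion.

T→G: no observed back-door set.

desc(T)\{T}={C,G,P}; candidates ⊆ {L,N}.
T↔G: latent back-door arc(s) into T.
size 0: {}; under {} T still reaches {C,G,L,N,P} ∋ G.
size 1: {L}, {N}; under {L} T still reaches {C,G,P} ∋ G.
size 2: {L,N}; under {L,N} T still reaches {C,G,P} ∋ G.
T↔G cannot be blocked by any observed set — no back-door set.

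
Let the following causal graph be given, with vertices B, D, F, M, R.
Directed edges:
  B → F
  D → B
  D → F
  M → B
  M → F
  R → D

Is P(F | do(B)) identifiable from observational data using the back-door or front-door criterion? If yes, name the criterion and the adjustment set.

desc(B)\{B}={F}; candidates ⊆ {D,M,R}.
size 0: {}; under {} B still reaches {D,F,M,R} ∋ F.
size 1: {D}, {M}, {R}; under {D} B still reaches {F,M} ∋ F.
{D,M}: B⊥F given {D,M} in G with B→· removed — back-door holds.
P(F|do(B)) = Σ_{D,M} P(F|B,D,M)·P(D,M).

P(F|do(B)): backdoor, adjust for {D, M}.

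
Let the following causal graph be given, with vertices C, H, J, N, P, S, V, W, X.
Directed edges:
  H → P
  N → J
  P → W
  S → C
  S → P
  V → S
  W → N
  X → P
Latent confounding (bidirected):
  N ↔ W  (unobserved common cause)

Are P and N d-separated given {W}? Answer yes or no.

No — P and N are d-connected given {W}.

Bayes-Ball from P | {W} reaches {C,H,J,N,S,V,X}.
N ∈ reach(P|{W}) ⇒ P ⊥̸ N | {W}.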